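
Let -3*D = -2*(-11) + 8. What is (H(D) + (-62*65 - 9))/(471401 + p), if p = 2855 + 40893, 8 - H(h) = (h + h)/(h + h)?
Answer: -4032/515149 ≈ -0.0078269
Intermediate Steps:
D = -10 (D = -(-2*(-11) + 8)/3 = -(22 + 8)/3 = -1/3*30 = -10)
H(h) = 7 (H(h) = 8 - (h + h)/(h + h) = 8 - 2*h/(2*h) = 8 - 2*h*1/(2*h) = 8 - 1*1 = 8 - 1 = 7)
p = 43748
(H(D) + (-62*65 - 9))/(471401 + p) = (7 + (-62*65 - 9))/(471401 + 43748) = (7 + (-4030 - 9))/515149 = (7 - 4039)*(1/515149) = -4032*1/515149 = -4032/515149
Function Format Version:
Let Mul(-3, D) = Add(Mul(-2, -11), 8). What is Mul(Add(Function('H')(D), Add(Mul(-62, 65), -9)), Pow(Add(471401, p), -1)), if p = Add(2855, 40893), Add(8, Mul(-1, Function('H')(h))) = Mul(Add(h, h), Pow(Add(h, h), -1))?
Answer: Rational(-4032, 515149) ≈ -0.0078269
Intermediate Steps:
D = -10 (D = Mul(Rational(-1, 3), Add(Mul(-2, -11), 8)) = Mul(Rational(-1, 3), Add(22, 8)) = Mul(Rational(-1, 3), 30) = -10)
Function('H')(h) = 7 (Function('H')(h) = Add(8, Mul(-1, Mul(Add(h, h), Pow(Add(h, h), -1)))) = Add(8, Mul(-1, Mul(Mul(2, h), Pow(Mul(2, h), -1)))) = Add(8, Mul(-1, Mul(Mul(2, h), Mul(Rational(1, 2), Pow(h, -1))))) = Add(8, Mul(-1, 1)) = Add(8, -1) = 7)
p = 43748
Mul(Add(Function('H')(D), Add(Mul(-62, 65), -9)), Pow(Add(471401, p), -1)) = Mul(Add(7, Add(Mul(-62, 65), -9)), Pow(Add(471401, 43748), -1)) = Mul(Add(7, Add(-4030, -9)), Pow(515149, -1)) = Mul(Add(7, -4039), Rational(1, 515149)) = Mul(-4032, Rational(1, 515149)) = Rational(-4032, 515149)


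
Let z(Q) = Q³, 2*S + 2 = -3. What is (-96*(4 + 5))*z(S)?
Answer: 13500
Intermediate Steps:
S = -5/2 (S = -1 + (½)*(-3) = -1 - 3/2 = -5/2 ≈ -2.5000)
(-96*(4 + 5))*z(S) = (-96*(4 + 5))*(-5/2)³ = -96*9*(-125/8) = -864*(-125/8) = 13500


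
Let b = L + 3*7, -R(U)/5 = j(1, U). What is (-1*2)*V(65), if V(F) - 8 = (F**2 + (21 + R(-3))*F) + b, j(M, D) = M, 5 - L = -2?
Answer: -10602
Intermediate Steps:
L = 7 (L = 5 - 1*(-2) = 5 + 2 = 7)
R(U) = -5 (R(U) = -5*1 = -5)
b = 28 (b = 7 + 3*7 = 7 + 21 = 28)
V(F) = 36 + F**2 + 16*F (V(F) = 8 + ((F**2 + (21 - 5)*F) + 28) = 8 + ((F**2 + 16*F) + 28) = 8 + (28 + F**2 + 16*F) = 36 + F**2 + 16*F)
(-1*2)*V(65) = (-1*2)*(36 + 65**2 + 16*65) = -2*(36 + 4225 + 1040) = -2*5301 = -10602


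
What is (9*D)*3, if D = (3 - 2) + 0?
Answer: 27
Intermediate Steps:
D = 1 (D = 1 + 0 = 1)
(9*D)*3 = (9*1)*3 = 9*3 = 27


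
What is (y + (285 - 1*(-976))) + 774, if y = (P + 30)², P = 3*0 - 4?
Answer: 2711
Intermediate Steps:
P = -4 (P = 0 - 4 = -4)
y = 676 (y = (-4 + 30)² = 26² = 676)
(y + (285 - 1*(-976))) + 774 = (676 + (285 - 1*(-976))) + 774 = (676 + (285 + 976)) + 774 = (676 + 1261) + 774 = 1937 + 774 = 2711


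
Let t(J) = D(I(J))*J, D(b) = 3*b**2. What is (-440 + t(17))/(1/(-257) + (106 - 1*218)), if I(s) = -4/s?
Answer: 1910024/489345 ≈ 3.9032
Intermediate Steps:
t(J) = 48/J (t(J) = (3*(-4/J)**2)*J = (3*(16/J**2))*J = (48/J**2)*J = 48/J)
(-440 + t(17))/(1/(-257) + (106 - 1*218)) = (-440 + 48/17)/(1/(-257) + (106 - 1*218)) = (-440 + 48*(1/17))/(-1/257 + (106 - 218)) = (-440 + 48/17)/(-1/257 - 112) = -7432/(17*(-28785/257)) = -7432/17*(-257/28785) = 1910024/489345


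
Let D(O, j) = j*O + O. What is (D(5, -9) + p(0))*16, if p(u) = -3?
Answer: -688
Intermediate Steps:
D(O, j) = O + O*j (D(O, j) = O*j + O = O + O*j)
(D(5, -9) + p(0))*16 = (5*(1 - 9) - 3)*16 = (5*(-8) - 3)*16 = (-40 - 3)*16 = -43*16 = -688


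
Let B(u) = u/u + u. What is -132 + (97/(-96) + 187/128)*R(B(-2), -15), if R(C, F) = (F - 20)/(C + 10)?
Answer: -462247/3456 ≈ -133.75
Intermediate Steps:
B(u) = 1 + u
R(C, F) = (-20 + F)/(10 + C)
-132 + (97/(-96) + 187/128)*R(B(-2), -15) = -132 + (97/(-96) + 187/128)*((-20 - 15)/(10 + (1 - 2))) = -132 + (97*(-1/96) + 187*(1/128))*(-35/(10 - 1)) = -132 + (-97/96 + 187/128)*(-35/9) = -132 + 173*((⅑)*(-35))/384 = -132 + (173/384)*(-35/9) = -132 - 6055/3456 = -462247/3456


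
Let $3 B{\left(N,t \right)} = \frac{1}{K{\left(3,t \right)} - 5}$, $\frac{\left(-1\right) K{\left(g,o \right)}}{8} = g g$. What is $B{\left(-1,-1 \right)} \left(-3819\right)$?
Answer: $\frac{1273}{77} \approx 16.532$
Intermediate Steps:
$K{\left(g,o \right)} = - 8 g^{2}$ ($K{\left(g,o \right)} = - 8 g g = - 8 g^{2}$)
$B{\left(N,t \right)} = - \frac{1}{231}$ ($B{\left(N,t \right)} = \frac{1}{3 \left(- 8 \cdot 3^{2} - 5\right)} = \frac{1}{3 \left(\left(-8\right) 9 - 5\right)} = \frac{1}{3 \left(-72 - 5\right)} = \frac{1}{3 \left(-77\right)} = \frac{1}{3} \left(- \frac{1}{77}\right) = - \frac{1}{231}$)
$B{\left(-1,-1 \right)} \left(-3819\right) = \left(- \frac{1}{231}\right) \left(-3819\right) = \frac{1273}{77}$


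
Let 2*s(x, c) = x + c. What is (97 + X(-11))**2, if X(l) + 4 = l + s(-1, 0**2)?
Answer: 26569/4 ≈ 6642.3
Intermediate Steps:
s(x, c) = c/2 + x/2 (s(x, c) = (x + c)/2 = (c + x)/2 = c/2 + x/2)
X(l) = -9/2 + l (X(l) = -4 + (l + ((1/2)*0**2 + (1/2)*(-1))) = -4 + (l + ((1/2)*0 - 1/2)) = -4 + (l + (0 - 1/2)) = -4 + (l - 1/2) = -4 + (-1/2 + l) = -9/2 + l)
(97 + X(-11))**2 = (97 + (-9/2 - 11))**2 = (97 - 31/2)**2 = (163/2)**2 = 26569/4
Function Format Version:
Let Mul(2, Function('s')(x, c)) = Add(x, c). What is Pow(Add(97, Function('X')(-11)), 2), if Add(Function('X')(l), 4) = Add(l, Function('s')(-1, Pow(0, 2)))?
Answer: Rational(26569, 4) ≈ 6642.3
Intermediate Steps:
Function('s')(x, c) = Add(Mul(Rational(1, 2), c), Mul(Rational(1, 2), x)) (Function('s')(x, c) = Mul(Rational(1, 2), Add(x, c)) = Mul(Rational(1, 2), Add(c, x)) = Add(Mul(Rational(1, 2), c), Mul(Rational(1, 2), x)))
Function('X')(l) = Add(Rational(-9, 2), l) (Function('X')(l) = Add(-4, Add(l, Add(Mul(Rational(1, 2), Pow(0, 2)), Mul(Rational(1, 2), -1)))) = Add(-4, Add(l, Add(Mul(Rational(1, 2), 0), Rational(-1, 2)))) = Add(-4, Add(l, Add(0, Rational(-1, 2)))) = Add(-4, Add(l, Rational(-1, 2))) = Add(-4, Add(Rational(-1, 2), l)) = Add(Rational(-9, 2), l))
Pow(Add(97, Function('X')(-11)), 2) = Pow(Add(97, Add(Rational(-9, 2), -11)), 2) = Pow(Add(97, Rational(-31, 2)), 2) = Pow(Rational(163, 2), 2) = Rational(26569, 4)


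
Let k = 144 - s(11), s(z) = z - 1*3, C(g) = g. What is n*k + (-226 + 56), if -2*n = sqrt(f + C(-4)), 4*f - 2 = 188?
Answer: -170 - 34*sqrt(174) ≈ -618.49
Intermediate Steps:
s(z) = -3 + z (s(z) = z - 3 = -3 + z)
f = 95/2 (f = 1/2 + (1/4)*188 = 1/2 + 47 = 95/2 ≈ 47.500)
k = 136 (k = 144 - (-3 + 11) = 144 - 1*8 = 144 - 8 = 136)
n = -sqrt(174)/4 (n = -sqrt(95/2 - 4)/2 = -sqrt(174)/4 ≈ -3.2977)
n*k + (-226 + 56) = -sqrt(174)/4*136 + (-226 + 56) = -34*sqrt(174) - 170 = -170 - 34*sqrt(174)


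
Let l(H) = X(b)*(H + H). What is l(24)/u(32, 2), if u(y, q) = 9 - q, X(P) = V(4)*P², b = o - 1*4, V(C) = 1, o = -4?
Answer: 3072/7 ≈ 438.86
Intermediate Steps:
b = -8 (b = -4 - 1*4 = -4 - 4 = -8)
X(P) = P² (X(P) = 1*P² = P²)
l(H) = 128*H (l(H) = (-8)²*(H + H) = 64*(2*H) = 128*H)
l(24)/u(32, 2) = (128*24)/(9 - 1*2) = 3072/(9 - 2) = 3072/7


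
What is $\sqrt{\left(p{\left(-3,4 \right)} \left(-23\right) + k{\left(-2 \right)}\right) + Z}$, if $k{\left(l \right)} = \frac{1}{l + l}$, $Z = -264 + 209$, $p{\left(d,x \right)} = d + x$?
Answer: $\frac{i \sqrt{313}}{2} \approx 8.8459 i$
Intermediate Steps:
$Z = -55$
$k{\left(l \right)} = \frac{1}{2 l}$
$\sqrt{\left(p{\left(-3,4 \right)} \left(-23\right) + k{\left(-2 \right)}\right) + Z} = \sqrt{\left(\left(-3 + 4\right) \left(-23\right) + \frac{1}{2 \left(-2\right)}\right) - 55} = \sqrt{\left(1 \left(-23\right) + \frac{1}{2} \left(- \frac{1}{2}\right)\right) - 55} = \sqrt{\left(-23 - \frac{1}{4}\right) - 55} = \sqrt{- \frac{93}{4} - 55} = \sqrt{- \frac{313}{4}} = \frac{i \sqrt{313}}{2}$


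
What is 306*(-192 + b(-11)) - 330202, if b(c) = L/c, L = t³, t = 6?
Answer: -4344590/11 ≈ -3.9496e+5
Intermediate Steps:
L = 216 (L = 6³ = 216)
b(c) = 216/c
306*(-192 + b(-11)) - 330202 = 306*(-192 + 216/(-11)) - 330202 = 306*(-192 + 216*(-1/11)) - 330202 = 306*(-192 - 216/11) - 330202 = 306*(-2328/11) - 330202 = -712368/11 - 330202 = -4344590/11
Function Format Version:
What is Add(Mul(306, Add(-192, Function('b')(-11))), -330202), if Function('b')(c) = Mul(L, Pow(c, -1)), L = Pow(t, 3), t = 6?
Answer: Rational(-4344590, 11) ≈ -3.9496e+5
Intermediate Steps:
L = 216 (L = Pow(6, 3) = 216)
Function('b')(c) = Mul(216, Pow(c, -1))
Add(Mul(306, Add(-192, Function('b')(-11))), -330202) = Add(Mul(306, Add(-192, Mul(216, Pow(-11, -1)))), -330202) = Add(Mul(306, Add(-192, Mul(216, Rational(-1, 11)))), -330202) = Add(Mul(306, Add(-192, Rational(-216, 11))), -330202) = Add(Mul(306, Rational(-2328, 11)), -330202) = Add(Rational(-712368, 11), -330202) = Rational(-4344590, 11)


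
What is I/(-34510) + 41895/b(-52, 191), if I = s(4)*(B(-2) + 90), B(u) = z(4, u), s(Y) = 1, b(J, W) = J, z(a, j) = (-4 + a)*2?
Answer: -144580113/179452 ≈ -805.68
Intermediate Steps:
z(a, j) = -8 + 2*a
B(u) = 0 (B(u) = -8 + 2*4 = -8 + 8 = 0)
I = 90 (I = 1*(0 + 90) = 1*90 = 90)
I/(-34510) + 41895/b(-52, 191) = 90/(-34510) + 41895/(-52) = 90*(-1/34510) + 41895*(-1/52) = -9/3451 - 41895/52 = -144580113/179452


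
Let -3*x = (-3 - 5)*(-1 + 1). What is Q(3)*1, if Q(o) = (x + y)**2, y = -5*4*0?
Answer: 0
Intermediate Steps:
y = 0 (y = -20*0 = 0)
x = 0 (x = -(-3 - 5)*(-1 + 1)/3 = -(-8)*0/3 = -1/3*0 = 0)
Q(o) = 0 (Q(o) = (0 + 0)**2 = 0**2 = 0)
Q(3)*1 = 0*1 = 0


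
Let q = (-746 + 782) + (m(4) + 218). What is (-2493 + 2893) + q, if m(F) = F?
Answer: 658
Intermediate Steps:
q = 258 (q = (-746 + 782) + (4 + 218) = 36 + 222 = 258)
(-2493 + 2893) + q = (-2493 + 2893) + 258 = 400 + 258 = 658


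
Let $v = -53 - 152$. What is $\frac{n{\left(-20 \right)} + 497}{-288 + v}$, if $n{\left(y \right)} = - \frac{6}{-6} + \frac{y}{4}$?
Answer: $-1$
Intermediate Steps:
$v = -205$ ($v = -53 - 152 = -205$)
$n{\left(y \right)} = 1 + \frac{y}{4}$ ($n{\left(y \right)} = \left(-6\right) \left(- \frac{1}{6}\right) + y \frac{1}{4} = 1 + \frac{y}{4}$)
$\frac{n{\left(-20 \right)} + 497}{-288 + v} = \frac{\left(1 + \frac{1}{4} \left(-20\right)\right) + 497}{-288 - 205} = \frac{\left(1 - 5\right) + 497}{-493} = \left(-4 + 497\right) \left(- \frac{1}{493}\right) = 493 \left(- \frac{1}{493}\right) = -1$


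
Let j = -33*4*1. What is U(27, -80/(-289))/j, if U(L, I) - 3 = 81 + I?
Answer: -6089/9537 ≈ -0.63846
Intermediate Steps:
U(L, I) = 84 + I (U(L, I) = 3 + (81 + I) = 84 + I)
j = -132 (j = -132*1 = -132)
U(27, -80/(-289))/j = (84 - 80/(-289))/(-132) = (84 - 80*(-1/289))*(-1/132) = (84 + 80/289)*(-1/132) = (24356/289)*(-1/132) = -6089/9537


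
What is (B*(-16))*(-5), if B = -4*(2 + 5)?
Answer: -2240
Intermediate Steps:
B = -28 (B = -4*7 = -28)
(B*(-16))*(-5) = -28*(-16)*(-5) = 448*(-5) = -2240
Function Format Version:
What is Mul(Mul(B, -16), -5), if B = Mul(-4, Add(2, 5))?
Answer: -2240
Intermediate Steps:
B = -28 (B = Mul(-4, 7) = -28)
Mul(Mul(B, -16), -5) = Mul(Mul(-28, -16), -5) = Mul(448, -5) = -2240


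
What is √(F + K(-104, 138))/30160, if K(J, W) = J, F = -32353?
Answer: I*√32457/30160 ≈ 0.0059734*I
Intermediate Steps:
√(F + K(-104, 138))/30160 = √(-32353 - 104)/30160 = √(-32457)*(1/30160) = (I*√32457)*(1/30160) = I*√32457/30160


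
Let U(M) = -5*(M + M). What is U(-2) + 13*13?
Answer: 189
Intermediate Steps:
U(M) = -10*M
U(-2) + 13*13 = -10*(-2) + 13*13 = 20 + 169 = 189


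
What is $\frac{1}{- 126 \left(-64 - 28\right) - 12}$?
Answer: $\frac{1}{11580} \approx 8.6356 \cdot 10^{-5}$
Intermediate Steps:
$\frac{1}{- 126 \left(-64 - 28\right) - 12} = \frac{1}{\left(-126\right) \left(-92\right) - 12} = \frac{1}{11592 - 12} = \frac{1}{11580}$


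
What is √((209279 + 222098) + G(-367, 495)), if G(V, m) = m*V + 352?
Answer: 4*√15629 ≈ 500.06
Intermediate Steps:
G(V, m) = 352 + V*m (G(V, m) = V*m + 352 = 352 + V*m)
√((209279 + 222098) + G(-367, 495)) = √((209279 + 222098) + (352 - 367*495)) = √(431377 + (352 - 181665)) = √(431377 - 181313) = √250064 = 4*√15629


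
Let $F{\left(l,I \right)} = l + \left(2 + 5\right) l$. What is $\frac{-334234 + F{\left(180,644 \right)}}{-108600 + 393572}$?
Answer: $- \frac{166397}{142486} \approx -1.1678$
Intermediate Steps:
$F{\left(l,I \right)} = 8 l$ ($F{\left(l,I \right)} = l + 7 l = 8 l$)
$\frac{-334234 + F{\left(180,644 \right)}}{-108600 + 393572} = \frac{-334234 + 8 \cdot 180}{-108600 + 393572} = \frac{-334234 + 1440}{284972} = \left(-332794\right) \frac{1}{284972} = - \frac{166397}{142486}$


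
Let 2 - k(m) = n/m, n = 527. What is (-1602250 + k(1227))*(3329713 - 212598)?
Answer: -6128119736555645/1227 ≈ -4.9944e+12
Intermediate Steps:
k(m) = 2 - 527/m
(-1602250 + k(1227))*(3329713 - 212598) = (-1602250 + (2 - 527/1227))*(3329713 - 212598) = (-1602250 + (2 - 527*1/1227))*3117115 = (-1602250 + (2 - 527/1227))*3117115 = (-1602250 + 1927/1227)*3117115 = -1965958823/1227*3117115 = -6128119736555645/1227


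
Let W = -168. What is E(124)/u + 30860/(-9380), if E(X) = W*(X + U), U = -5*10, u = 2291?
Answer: -9365621/1074479 ≈ -8.7164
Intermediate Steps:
U = -50
E(X) = 8400 - 168*X (E(X) = -168*(X - 50) = -168*(-50 + X) = 8400 - 168*X)
E(124)/u + 30860/(-9380) = (8400 - 168*124)/2291 + 30860/(-9380) = (8400 - 20832)*(1/2291) + 30860*(-1/9380) = -12432*1/2291 - 1543/469 = -12432/2291 - 1543/469 = -9365621/1074479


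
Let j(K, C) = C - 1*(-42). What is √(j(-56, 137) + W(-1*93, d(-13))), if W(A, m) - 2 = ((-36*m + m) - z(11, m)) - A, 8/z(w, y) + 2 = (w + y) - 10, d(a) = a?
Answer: √35749/7 ≈ 27.011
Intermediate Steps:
z(w, y) = 8/(-12 + w + y) (z(w, y) = 8/(-2 + ((w + y) - 10)) = 8/(-2 + (-10 + w + y)) = 8/(-12 + w + y))
W(A, m) = 2 - A - 35*m - 8/(-1 + m) (W(A, m) = 2 + (((-36*m + m) - 8/(-12 + 11 + m)) - A) = 2 + ((-35*m - 8/(-1 + m)) - A) = 2 + (-A - 35*m - 8/(-1 + m)) = 2 - A - 35*m - 8/(-1 + m))
j(K, C) = 42 + C (j(K, C) = C + 42 = 42 + C)
√(j(-56, 137) + W(-1*93, d(-13))) = √((42 + 137) + (-8 + (-1 - 13)*(2 - (-1)*93 - 35*(-13)))/(-1 - 13)) = √(179 + (-8 - 14*(2 - 1*(-93) + 455))/(-14)) = √(179 - (-8 - 14*(2 + 93 + 455))/14) = √(179 - (-8 - 14*550)/14) = √(179 - (-8 - 7700)/14) = √(179 - 1/14*(-7708)) = √(179 + 3854/7) = √(5107/7) = √35749/7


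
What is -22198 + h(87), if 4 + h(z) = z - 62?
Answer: -22177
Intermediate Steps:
h(z) = -66 + z (h(z) = -4 + (z - 62) = -4 + (-62 + z) = -66 + z)
-22198 + h(87) = -22198 + (-66 + 87) = -22198 + 21 = -22177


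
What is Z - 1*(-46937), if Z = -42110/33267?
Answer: 1561411069/33267 ≈ 46936.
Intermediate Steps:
Z = -42110/33267 (Z = -42110*1/33267 = -42110/33267 ≈ -1.2658)
Z - 1*(-46937) = -42110/33267 - 1*(-46937) = -42110/33267 + 46937 = 1561411069/33267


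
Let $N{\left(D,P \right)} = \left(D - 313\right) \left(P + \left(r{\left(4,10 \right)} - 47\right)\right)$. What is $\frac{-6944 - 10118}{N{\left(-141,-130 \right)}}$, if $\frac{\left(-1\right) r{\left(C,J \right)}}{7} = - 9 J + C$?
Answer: $\frac{8531}{96475} \approx 0.088427$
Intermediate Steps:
$r{\left(C,J \right)} = - 7 C + 63 J$ ($r{\left(C,J \right)} = - 7 \left(- 9 J + C\right) = - 7 \left(C - 9 J\right) = - 7 C + 63 J$)
$N{\left(D,P \right)} = \left(-313 + D\right) \left(555 + P\right)$ ($N{\left(D,P \right)} = \left(D - 313\right) \left(P + \left(\left(\left(-7\right) 4 + 63 \cdot 10\right) - 47\right)\right) = \left(-313 + D\right) \left(P + \left(\left(-28 + 630\right) - 47\right)\right) = \left(-313 + D\right) \left(P + \left(602 - 47\right)\right) = \left(-313 + D\right) \left(P + 555\right) = \left(-313 + D\right) \left(555 + P\right)$)
$\frac{-6944 - 10118}{N{\left(-141,-130 \right)}} = \frac{-6944 - 10118}{-173715 - -40690 + 555 \left(-141\right) - -18330} = - \frac{17062}{-173715 + 40690 - 78255 + 18330} = - \frac{17062}{-192950} = \left(-17062\right) \left(- \frac{1}{192950}\right) = \frac{8531}{96475}$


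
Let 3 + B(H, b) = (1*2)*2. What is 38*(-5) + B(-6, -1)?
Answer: -189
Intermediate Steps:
B(H, b) = 1 (B(H, b) = -3 + (1*2)*2 = -3 + 2*2 = -3 + 4 = 1)
38*(-5) + B(-6, -1) = 38*(-5) + 1 = -190 + 1 = -189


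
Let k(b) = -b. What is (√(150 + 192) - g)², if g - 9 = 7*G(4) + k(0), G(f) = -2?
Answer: 367 + 30*√38 ≈ 551.93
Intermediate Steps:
g = -5 (g = 9 + (7*(-2) - 1*0) = 9 + (-14 + 0) = 9 - 14 = -5)
(√(150 + 192) - g)² = (√(150 + 192) - 1*(-5))² = (√342 + 5)² = (3*√38 + 5)² = (5 + 3*√38)²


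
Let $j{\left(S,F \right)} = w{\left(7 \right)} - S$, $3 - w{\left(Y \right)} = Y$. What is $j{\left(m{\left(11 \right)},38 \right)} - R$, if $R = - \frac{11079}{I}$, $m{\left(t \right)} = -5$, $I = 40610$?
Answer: $\frac{51689}{40610} \approx 1.2728$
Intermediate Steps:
$w{\left(Y \right)} = 3 - Y$
$j{\left(S,F \right)} = -4 - S$ ($j{\left(S,F \right)} = \left(3 - 7\right) - S = -4 - S$)
$R = - \frac{11079}{40610} \approx -0.27281$
$j{\left(m{\left(11 \right)},38 \right)} - R = \left(-4 - -5\right) - - \frac{11079}{40610} = \left(-4 + 5\right) + \frac{11079}{40610} = 1 + \frac{11079}{40610} = \frac{51689}{40610}$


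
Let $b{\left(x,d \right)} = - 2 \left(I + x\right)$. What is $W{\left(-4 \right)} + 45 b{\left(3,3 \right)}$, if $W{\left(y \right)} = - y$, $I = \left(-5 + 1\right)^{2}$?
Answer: $-1706$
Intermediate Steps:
$I = 16$ ($I = \left(-4\right)^{2} = 16$)
$b{\left(x,d \right)} = -32 - 2 x$ ($b{\left(x,d \right)} = - 2 \left(16 + x\right) = -32 - 2 x$)
$W{\left(-4 \right)} + 45 b{\left(3,3 \right)} = \left(-1\right) \left(-4\right) + 45 \left(-32 - 6\right) = 4 + 45 \left(-32 - 6\right) = 4 + 45 \left(-38\right) = 4 - 1710 = -1706$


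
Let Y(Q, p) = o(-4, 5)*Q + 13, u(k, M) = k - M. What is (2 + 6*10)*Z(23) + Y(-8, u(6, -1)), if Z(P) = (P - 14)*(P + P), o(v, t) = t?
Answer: 25641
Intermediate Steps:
Z(P) = 2*P*(-14 + P) (Z(P) = (-14 + P)*(2*P) = 2*P*(-14 + P))
Y(Q, p) = 13 + 5*Q (Y(Q, p) = 5*Q + 13 = 13 + 5*Q)
(2 + 6*10)*Z(23) + Y(-8, u(6, -1)) = (2 + 6*10)*(2*23*(-14 + 23)) + (13 + 5*(-8)) = (2 + 60)*(2*23*9) + (13 - 40) = 62*414 - 27 = 25668 - 27 = 25641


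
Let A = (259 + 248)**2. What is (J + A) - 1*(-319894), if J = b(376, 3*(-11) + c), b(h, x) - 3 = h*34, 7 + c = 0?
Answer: 589730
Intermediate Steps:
c = -7 (c = -7 + 0 = -7)
A = 257049 (A = 507**2 = 257049)
b(h, x) = 3 + 34*h (b(h, x) = 3 + h*34 = 3 + 34*h)
J = 12787 (J = 3 + 34*376 = 3 + 12784 = 12787)
(J + A) - 1*(-319894) = (12787 + 257049) - 1*(-319894) = 269836 + 319894 = 589730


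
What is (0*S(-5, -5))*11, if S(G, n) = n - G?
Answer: 0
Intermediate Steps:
(0*S(-5, -5))*11 = (0*(-5 - 1*(-5)))*11 = (0*(-5 + 5))*11 = (0*0)*11 = 0*11 = 0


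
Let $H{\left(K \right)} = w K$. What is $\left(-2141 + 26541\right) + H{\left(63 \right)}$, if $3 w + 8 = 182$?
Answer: $28054$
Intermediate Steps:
$w = 58$ ($w = - \frac{8}{3} + \frac{1}{3} \cdot 182 = - \frac{8}{3} + \frac{182}{3} = 58$)
$H{\left(K \right)} = 58 K$
$\left(-2141 + 26541\right) + H{\left(63 \right)} = \left(-2141 + 26541\right) + 58 \cdot 63 = 24400 + 3654 = 28054$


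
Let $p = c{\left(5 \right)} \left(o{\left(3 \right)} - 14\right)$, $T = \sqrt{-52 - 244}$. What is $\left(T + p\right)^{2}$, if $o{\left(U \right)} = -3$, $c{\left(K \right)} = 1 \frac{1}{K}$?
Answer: $\frac{\left(17 - 10 i \sqrt{74}\right)^{2}}{25} \approx -284.44 - 116.99 i$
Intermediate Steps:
$c{\left(K \right)} = \frac{1}{K}$
$T = 2 i \sqrt{74}$ ($T = \sqrt{-296} = 2 i \sqrt{74} \approx 17.205 i$)
$p = - \frac{17}{5}$ ($p = \frac{-3 - 14}{5} = \frac{1}{5} \left(-17\right) = - \frac{17}{5} \approx -3.4$)
$\left(T + p\right)^{2} = \left(2 i \sqrt{74} - \frac{17}{5}\right)^{2} = \left(- \frac{17}{5} + 2 i \sqrt{74}\right)^{2}$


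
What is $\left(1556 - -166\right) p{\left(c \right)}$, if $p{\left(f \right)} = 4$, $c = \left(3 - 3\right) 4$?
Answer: $6888$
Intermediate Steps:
$c = 0$ ($c = 0 \cdot 4 = 0$)
$\left(1556 - -166\right) p{\left(c \right)} = \left(1556 - -166\right) 4 = \left(1556 + 166\right) 4 = 1722 \cdot 4 = 6888$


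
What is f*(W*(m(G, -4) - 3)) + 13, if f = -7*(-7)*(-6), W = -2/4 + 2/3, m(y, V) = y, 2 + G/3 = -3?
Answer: 895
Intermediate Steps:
G = -15 (G = -6 + 3*(-3) = -6 - 9 = -15)
W = ⅙ (W = -2*¼ + 2*(⅓) = -½ + ⅔ = ⅙ ≈ 0.16667)
f = -294 (f = 49*(-6) = -294)
f*(W*(m(G, -4) - 3)) + 13 = -49*(-15 - 3) + 13 = -49*(-18) + 13 = -294*(-3) + 13 = 882 + 13 = 895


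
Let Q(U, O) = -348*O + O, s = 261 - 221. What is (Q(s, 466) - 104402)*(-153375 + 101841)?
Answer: 13713403536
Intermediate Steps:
s = 40
Q(U, O) = -347*O
(Q(s, 466) - 104402)*(-153375 + 101841) = (-347*466 - 104402)*(-153375 + 101841) = (-161702 - 104402)*(-51534) = -266104*(-51534) = 13713403536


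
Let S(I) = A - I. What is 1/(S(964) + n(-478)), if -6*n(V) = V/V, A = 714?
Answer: -6/1501 ≈ -0.0039973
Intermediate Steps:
S(I) = 714 - I
n(V) = -⅙ (n(V) = -V/(6*V) = -⅙*1 = -⅙)
1/(S(964) + n(-478)) = 1/((714 - 1*964) - ⅙) = 1/((714 - 964) - ⅙) = 1/(-250 - ⅙) = 1/(-1501/6) = -6/1501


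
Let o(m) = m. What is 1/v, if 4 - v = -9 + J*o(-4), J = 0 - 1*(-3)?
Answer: 1/25 ≈ 0.040000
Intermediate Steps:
J = 3 (J = 0 + 3 = 3)
v = 25 (v = 4 - (-9 + 3*(-4)) = 4 - (-9 - 12) = 4 - 1*(-21) = 4 + 21 = 25)
1/v = 1/25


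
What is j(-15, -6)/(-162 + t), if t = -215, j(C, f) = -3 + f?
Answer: 9/377 ≈ 0.023873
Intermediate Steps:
j(-15, -6)/(-162 + t) = (-3 - 6)/(-162 - 215) = -9/(-377) = -1/377*(-9) = 9/377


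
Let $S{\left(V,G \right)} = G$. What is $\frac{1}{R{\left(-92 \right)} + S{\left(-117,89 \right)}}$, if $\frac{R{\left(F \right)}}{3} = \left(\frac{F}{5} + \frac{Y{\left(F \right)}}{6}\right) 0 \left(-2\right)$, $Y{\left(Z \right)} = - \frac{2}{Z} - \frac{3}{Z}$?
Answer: $\frac{1}{89} \approx 0.011236$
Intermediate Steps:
$Y{\left(Z \right)} = - \frac{5}{Z}$
$R{\left(F \right)} = 0$ ($R{\left(F \right)} = 3 \left(\frac{F}{5} + \frac{\left(-5\right) \frac{1}{F}}{6}\right) 0 \left(-2\right) = 3 \left(F \frac{1}{5} + - \frac{5}{F} \frac{1}{6}\right) 0 \left(-2\right) = 3 \left(\frac{F}{5} - \frac{5}{6 F}\right) 0 \left(-2\right) = 3 \left(- \frac{5}{6 F} + \frac{F}{5}\right) 0 \left(-2\right) = 3 \cdot 0 \left(-2\right) = 3 \cdot 0 = 0$)
$\frac{1}{R{\left(-92 \right)} + S{\left(-117,89 \right)}} = \frac{1}{0 + 89} = \frac{1}{89}$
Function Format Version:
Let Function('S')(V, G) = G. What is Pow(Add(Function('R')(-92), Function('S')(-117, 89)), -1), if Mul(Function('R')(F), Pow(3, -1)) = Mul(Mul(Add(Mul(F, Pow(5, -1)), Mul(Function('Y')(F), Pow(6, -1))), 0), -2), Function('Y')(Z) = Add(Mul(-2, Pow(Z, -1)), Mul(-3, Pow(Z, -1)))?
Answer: Rational(1, 89) ≈ 0.011236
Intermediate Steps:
Function('Y')(Z) = Mul(-5, Pow(Z, -1))
Function('R')(F) = 0 (Function('R')(F) = Mul(3, Mul(Mul(Add(Mul(F, Pow(5, -1)), Mul(Mul(-5, Pow(F, -1)), Pow(6, -1))), 0), -2)) = Mul(3, Mul(Mul(Add(Mul(F, Rational(1, 5)), Mul(Mul(-5, Pow(F, -1)), Rational(1, 6))), 0), -2)) = Mul(3, Mul(Mul(Add(Mul(Rational(1, 5), F), Mul(Rational(-5, 6), Pow(F, -1))), 0), -2)) = Mul(3, Mul(Mul(Add(Mul(Rational(-5, 6), Pow(F, -1)), Mul(Rational(1, 5), F)), 0), -2)) = Mul(3, Mul(0, -2)) = Mul(3, 0) = 0)
Pow(Add(Function('R')(-92), Function('S')(-117, 89)), -1) = Pow(Add(0, 89), -1) = Pow(89, -1) = Rational(1, 89)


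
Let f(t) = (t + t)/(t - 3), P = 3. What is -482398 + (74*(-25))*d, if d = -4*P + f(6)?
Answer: -467598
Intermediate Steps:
f(t) = 2*t/(-3 + t) (f(t) = (2*t)/(-3 + t) = 2*t/(-3 + t))
d = -8 (d = -4*3 + 2*6/(-3 + 6) = -12 + 2*6/3 = -12 + 2*6*(⅓) = -12 + 4 = -8)
-482398 + (74*(-25))*d = -482398 + (74*(-25))*(-8) = -482398 - 1850*(-8) = -482398 + 14800 = -467598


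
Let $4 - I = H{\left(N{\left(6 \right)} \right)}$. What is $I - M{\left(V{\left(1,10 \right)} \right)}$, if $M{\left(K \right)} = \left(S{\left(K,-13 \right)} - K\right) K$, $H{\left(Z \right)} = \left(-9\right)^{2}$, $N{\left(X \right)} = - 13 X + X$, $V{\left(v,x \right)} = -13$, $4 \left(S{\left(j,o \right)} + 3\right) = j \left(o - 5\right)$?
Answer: $\frac{1627}{2} \approx 813.5$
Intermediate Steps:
$S{\left(j,o \right)} = -3 + \frac{j \left(-5 + o\right)}{4}$ ($S{\left(j,o \right)} = -3 + \frac{j \left(o - 5\right)}{4} = -3 + \frac{j \left(-5 + o\right)}{4}$)
$N{\left(X \right)} = - 12 X$
$H{\left(Z \right)} = 81$
$I = -77$ ($I = 4 - 81 = -77$)
$M{\left(K \right)} = K \left(-3 - \frac{11 K}{2}\right)$ ($M{\left(K \right)} = \left(\left(-3 - \frac{5 K}{4} + \frac{1}{4} K \left(-13\right)\right) - K\right) K = \left(\left(-3 - \frac{5 K}{4} - \frac{13 K}{4}\right) - K\right) K = \left(\left(-3 - \frac{9 K}{2}\right) - K\right) K = \left(-3 - \frac{11 K}{2}\right) K = K \left(-3 - \frac{11 K}{2}\right)$)
$I - M{\left(V{\left(1,10 \right)} \right)} = -77 - \left(- \frac{1}{2}\right) \left(-13\right) \left(6 + 11 \left(-13\right)\right) = -77 - \left(- \frac{1}{2}\right) \left(-13\right) \left(6 - 143\right) = -77 - \left(- \frac{1}{2}\right) \left(-13\right) \left(-137\right) = -77 - - \frac{1781}{2} = -77 + \frac{1781}{2} = \frac{1627}{2}$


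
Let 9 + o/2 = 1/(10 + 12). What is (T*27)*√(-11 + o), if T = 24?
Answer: 648*I*√3498/11 ≈ 3484.1*I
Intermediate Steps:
o = -197/11 (o = -18 + 2/(10 + 12) = -18 + 2/22 = -18 + 2*(1/22) = -18 + 1/11 = -197/11 ≈ -17.909)
(T*27)*√(-11 + o) = (24*27)*√(-11 - 197/11) = 648*√(-318/11) = 648*(I*√3498/11) = 648*I*√3498/11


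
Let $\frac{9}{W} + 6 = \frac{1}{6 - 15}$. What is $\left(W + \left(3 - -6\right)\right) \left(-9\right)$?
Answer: $- \frac{3726}{55} \approx -67.745$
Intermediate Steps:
$W = - \frac{81}{55}$ ($W = \frac{9}{-6 + \frac{1}{6 - 15}} = \frac{9}{-6 + \frac{1}{-9}} = \frac{9}{-6 - \frac{1}{9}} = \frac{9}{- \frac{55}{9}} = 9 \left(- \frac{9}{55}\right) = - \frac{81}{55} \approx -1.4727$)
$\left(W + \left(3 - -6\right)\right) \left(-9\right) = \left(- \frac{81}{55} + \left(3 - -6\right)\right) \left(-9\right) = \left(- \frac{81}{55} + \left(3 + 6\right)\right) \left(-9\right) = \left(- \frac{81}{55} + 9\right) \left(-9\right) = \frac{414}{55} \left(-9\right) = - \frac{3726}{55}$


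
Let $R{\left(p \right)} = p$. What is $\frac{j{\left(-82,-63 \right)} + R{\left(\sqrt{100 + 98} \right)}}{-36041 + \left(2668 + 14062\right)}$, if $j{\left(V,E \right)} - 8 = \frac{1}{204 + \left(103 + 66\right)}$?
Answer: $- \frac{995}{2401001} - \frac{\sqrt{22}}{6437} \approx -0.0011431$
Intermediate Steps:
$j{\left(V,E \right)} = \frac{2985}{373}$ ($j{\left(V,E \right)} = 8 + \frac{1}{204 + \left(103 + 66\right)} = 8 + \frac{1}{204 + 169} = 8 + \frac{1}{373} = \frac{2985}{373}$)
$\frac{j{\left(-82,-63 \right)} + R{\left(\sqrt{100 + 98} \right)}}{-36041 + \left(2668 + 14062\right)} = \frac{\frac{2985}{373} + \sqrt{100 + 98}}{-36041 + \left(2668 + 14062\right)} = \frac{\frac{2985}{373} + \sqrt{198}}{-36041 + 16730} = \frac{\frac{2985}{373} + 3 \sqrt{22}}{-19311} = \left(\frac{2985}{373} + 3 \sqrt{22}\right) \left(- \frac{1}{19311}\right) = - \frac{995}{2401001} - \frac{\sqrt{22}}{6437}$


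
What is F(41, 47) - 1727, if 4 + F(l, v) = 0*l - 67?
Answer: -1798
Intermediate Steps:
F(l, v) = -71 (F(l, v) = -4 + (0*l - 67) = -4 + (0 - 67) = -4 - 67 = -71)
F(41, 47) - 1727 = -71 - 1727 = -1798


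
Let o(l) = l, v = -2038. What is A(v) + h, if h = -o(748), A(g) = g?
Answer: -2786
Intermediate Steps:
h = -748 (h = -1*748 = -748)
A(v) + h = -2038 - 748 = -2786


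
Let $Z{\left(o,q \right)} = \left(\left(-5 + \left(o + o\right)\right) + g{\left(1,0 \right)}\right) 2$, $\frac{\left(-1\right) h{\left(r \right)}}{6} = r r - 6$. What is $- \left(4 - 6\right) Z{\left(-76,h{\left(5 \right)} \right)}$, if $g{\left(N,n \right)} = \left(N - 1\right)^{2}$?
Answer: $-628$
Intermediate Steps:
$h{\left(r \right)} = 36 - 6 r^{2}$ ($h{\left(r \right)} = - 6 \left(r r - 6\right) = - 6 \left(r^{2} - 6\right) = - 6 \left(-6 + r^{2}\right) = 36 - 6 r^{2}$)
$g{\left(N,n \right)} = \left(-1 + N\right)^{2}$
$Z{\left(o,q \right)} = -10 + 4 o$ ($Z{\left(o,q \right)} = \left(\left(-5 + \left(o + o\right)\right) + \left(-1 + 1\right)^{2}\right) 2 = \left(\left(-5 + 2 o\right) + 0^{2}\right) 2 = \left(\left(-5 + 2 o\right) + 0\right) 2 = \left(-5 + 2 o\right) 2 = -10 + 4 o$)
$- \left(4 - 6\right) Z{\left(-76,h{\left(5 \right)} \right)} = - \left(4 - 6\right) \left(-10 + 4 \left(-76\right)\right) = - \left(4 - 6\right) \left(-10 - 304\right) = - \left(-2\right) \left(-314\right) = \left(-1\right) 628 = -628$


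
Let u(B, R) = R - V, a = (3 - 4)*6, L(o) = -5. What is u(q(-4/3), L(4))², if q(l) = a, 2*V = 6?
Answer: 64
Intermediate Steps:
V = 3 (V = (½)*6 = 3)
a = -6 (a = -1*6 = -6)
q(l) = -6
u(B, R) = -3 + R (u(B, R) = R - 1*3 = R - 3 = -3 + R)
u(q(-4/3), L(4))² = (-3 - 5)² = (-8)² = 64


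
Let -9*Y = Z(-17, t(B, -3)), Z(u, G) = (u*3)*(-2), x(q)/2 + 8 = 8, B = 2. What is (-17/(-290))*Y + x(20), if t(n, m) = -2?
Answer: -289/435 ≈ -0.66437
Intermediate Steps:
x(q) = 0 (x(q) = -16 + 2*8 = -16 + 16 = 0)
Z(u, G) = -6*u (Z(u, G) = (3*u)*(-2) = -6*u)
Y = -34/3 (Y = -(-2)*(-17)/3 = -⅑*102 = -34/3 ≈ -11.333)
(-17/(-290))*Y + x(20) = -17/(-290)*(-34/3) + 0 = -17*(-1/290)*(-34/3) + 0 = (17/290)*(-34/3) + 0 = -289/435 + 0 = -289/435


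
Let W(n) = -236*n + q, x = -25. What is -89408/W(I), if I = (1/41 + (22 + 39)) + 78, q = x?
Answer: 3665728/1346225 ≈ 2.7230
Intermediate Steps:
q = -25
I = 5700/41 (I = (1/41 + 61) + 78 = 2502/41 + 78 = 5700/41 ≈ 139.02)
W(n) = -25 - 236*n (W(n) = -236*n - 25 = -25 - 236*n)
-89408/W(I) = -89408/(-25 - 236*5700/41) = -89408/(-25 - 1345200/41) = -89408/(-1346225/41) = -89408*(-41/1346225) = 3665728/1346225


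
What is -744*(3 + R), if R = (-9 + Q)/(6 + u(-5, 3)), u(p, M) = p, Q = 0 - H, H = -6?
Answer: 0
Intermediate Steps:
Q = 6 (Q = 0 - 1*(-6) = 0 + 6 = 6)
R = -3 (R = (-9 + 6)/(6 - 5) = -3/1 = -3*1 = -3)
-744*(3 + R) = -744*(3 - 3) = -744*0 = -31*0 = 0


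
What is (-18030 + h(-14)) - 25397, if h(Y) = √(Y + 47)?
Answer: -43427 + √33 ≈ -43421.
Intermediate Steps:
h(Y) = √(47 + Y)
(-18030 + h(-14)) - 25397 = (-18030 + √(47 - 14)) - 25397 = (-18030 + √33) - 25397 = -43427 + √33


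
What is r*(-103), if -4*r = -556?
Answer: -14317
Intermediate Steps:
r = 139 (r = -1/4*(-556) = 139)
r*(-103) = 139*(-103) = -14317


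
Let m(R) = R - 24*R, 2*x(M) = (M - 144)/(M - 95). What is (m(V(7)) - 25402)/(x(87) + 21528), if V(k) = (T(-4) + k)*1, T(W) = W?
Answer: -407536/344505 ≈ -1.1830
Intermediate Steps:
x(M) = (-144 + M)/(2*(-95 + M)) (x(M) = ((M - 144)/(M - 95))/2 = ((-144 + M)/(-95 + M))/2 = (-144 + M)/(2*(-95 + M)))
V(k) = -4 + k (V(k) = (-4 + k)*1 = -4 + k)
m(R) = -23*R
(m(V(7)) - 25402)/(x(87) + 21528) = (-23*(-4 + 7) - 25402)/((-144 + 87)/(2*(-95 + 87)) + 21528) = (-23*3 - 25402)/((½)*(-57)/(-8) + 21528) = (-69 - 25402)/((½)*(-⅛)*(-57) + 21528) = -25471/(57/16 + 21528) = -25471/344505/16 = -25471*16/344505 = -407536/344505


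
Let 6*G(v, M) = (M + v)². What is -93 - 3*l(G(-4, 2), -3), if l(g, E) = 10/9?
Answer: -289/3 ≈ -96.333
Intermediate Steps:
G(v, M) = (M + v)²/6
l(g, E) = 10/9 (l(g, E) = 10*(⅑) = 10/9)
-93 - 3*l(G(-4, 2), -3) = -93 - 3*10/9 = -93 - 10/3 = -289/3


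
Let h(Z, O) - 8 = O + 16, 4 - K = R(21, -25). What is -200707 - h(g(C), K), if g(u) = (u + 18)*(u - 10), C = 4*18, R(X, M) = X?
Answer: -200714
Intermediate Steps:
K = -17 (K = 4 - 1*21 = 4 - 21 = -17)
C = 72
g(u) = (-10 + u)*(18 + u) (g(u) = (18 + u)*(-10 + u) = (-10 + u)*(18 + u))
h(Z, O) = 24 + O (h(Z, O) = 8 + (O + 16) = 8 + (16 + O) = 24 + O)
-200707 - h(g(C), K) = -200707 - (24 - 17) = -200707 - 1*7 = -200707 - 7 = -200714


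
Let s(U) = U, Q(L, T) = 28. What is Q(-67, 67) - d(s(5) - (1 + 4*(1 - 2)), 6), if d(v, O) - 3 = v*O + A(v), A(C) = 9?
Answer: -32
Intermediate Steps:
d(v, O) = 12 + O*v (d(v, O) = 3 + (v*O + 9) = 3 + (O*v + 9) = 3 + (9 + O*v) = 12 + O*v)
Q(-67, 67) - d(s(5) - (1 + 4*(1 - 2)), 6) = 28 - (12 + 6*(5 - (1 + 4*(1 - 2)))) = 28 - (12 + 6*(5 - (1 + 4*(-1)))) = 28 - (12 + 6*(5 - (1 - 4))) = 28 - (12 + 6*(5 - 1*(-3))) = 28 - (12 + 6*(5 + 3)) = 28 - (12 + 6*8) = 28 - (12 + 48) = 28 - 1*60 = 28 - 60 = -32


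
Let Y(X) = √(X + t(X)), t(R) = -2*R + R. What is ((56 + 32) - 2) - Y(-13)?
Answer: 86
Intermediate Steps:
t(R) = -R
Y(X) = 0 (Y(X) = √(X - X) = √0 = 0)
((56 + 32) - 2) - Y(-13) = ((56 + 32) - 2) - 1*0 = (88 - 2) + 0 = 86 + 0 = 86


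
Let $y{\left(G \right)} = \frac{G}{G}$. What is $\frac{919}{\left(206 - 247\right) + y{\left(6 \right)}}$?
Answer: $- \frac{919}{40} \approx -22.975$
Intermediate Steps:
$y{\left(G \right)} = 1$
$\frac{919}{\left(206 - 247\right) + y{\left(6 \right)}} = \frac{919}{\left(206 - 247\right) + 1} = \frac{919}{-41 + 1} = \frac{919}{-40} = 919 \left(- \frac{1}{40}\right) = - \frac{919}{40}$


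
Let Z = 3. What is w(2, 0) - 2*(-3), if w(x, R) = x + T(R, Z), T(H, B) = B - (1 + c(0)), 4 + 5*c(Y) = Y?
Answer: 54/5 ≈ 10.800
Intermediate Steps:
c(Y) = -4/5 + Y/5
T(H, B) = -1/5 + B (T(H, B) = B - (1 + (-4/5 + (1/5)*0)) = B - (1 + (-4/5 + 0)) = B - (1 - 4/5) = B - 1*1/5 = B - 1/5 = -1/5 + B)
w(x, R) = 14/5 + x (w(x, R) = x + (-1/5 + 3) = x + 14/5 = 14/5 + x)
w(2, 0) - 2*(-3) = (14/5 + 2) - 2*(-3) = 24/5 + 6 = 54/5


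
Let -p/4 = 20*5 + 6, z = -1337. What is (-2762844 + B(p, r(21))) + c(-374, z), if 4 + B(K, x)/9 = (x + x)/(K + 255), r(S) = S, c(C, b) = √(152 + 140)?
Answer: -466927098/169 + 2*√73 ≈ -2.7629e+6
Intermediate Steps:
c(C, b) = 2*√73 (c(C, b) = √292 = 2*√73)
p = -424 (p = -4*(20*5 + 6) = -4*(100 + 6) = -4*106 = -424)
B(K, x) = -36 + 18*x/(255 + K) (B(K, x) = -36 + 9*((x + x)/(K + 255)) = -36 + 9*((2*x)/(255 + K)) = -36 + 9*(2*x/(255 + K)) = -36 + 18*x/(255 + K))
(-2762844 + B(p, r(21))) + c(-374, z) = (-2762844 + 18*(-510 + 21 - 2*(-424))/(255 - 424)) + 2*√73 = (-2762844 + 18*(-510 + 21 + 848)/(-169)) + 2*√73 = (-2762844 + 18*(-1/169)*359) + 2*√73 = (-2762844 - 6462/169) + 2*√73 = -466927098/169 + 2*√73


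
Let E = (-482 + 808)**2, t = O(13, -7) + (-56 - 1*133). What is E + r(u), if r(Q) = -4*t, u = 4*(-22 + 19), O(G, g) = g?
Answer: 107060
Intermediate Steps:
t = -196 (t = -7 + (-56 - 1*133) = -7 + (-56 - 133) = -7 - 189 = -196)
E = 106276 (E = 326**2 = 106276)
u = -12 (u = 4*(-3) = -12)
r(Q) = 784 (r(Q) = -4*(-196) = 784)
E + r(u) = 106276 + 784 = 107060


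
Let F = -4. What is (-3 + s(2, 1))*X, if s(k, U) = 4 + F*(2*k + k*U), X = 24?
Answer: -552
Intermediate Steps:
s(k, U) = 4 - 8*k - 4*U*k (s(k, U) = 4 - 4*(2*k + k*U) = 4 - 4*(2*k + U*k) = 4 + (-8*k - 4*U*k) = 4 - 8*k - 4*U*k)
(-3 + s(2, 1))*X = (-3 + (4 - 8*2 - 4*1*2))*24 = (-3 + (4 - 16 - 8))*24 = (-3 - 20)*24 = -23*24 = -552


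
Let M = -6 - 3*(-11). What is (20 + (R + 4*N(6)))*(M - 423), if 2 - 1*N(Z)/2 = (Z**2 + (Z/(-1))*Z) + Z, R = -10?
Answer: 8712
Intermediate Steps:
M = 27 (M = -6 + 33 = 27)
N(Z) = 4 - 2*Z (N(Z) = 4 - 2*((Z**2 + (Z/(-1))*Z) + Z) = 4 - 2*((Z**2 + (Z*(-1))*Z) + Z) = 4 - 2*((Z**2 + (-Z)*Z) + Z) = 4 - 2*((Z**2 - Z**2) + Z) = 4 - 2*(0 + Z) = 4 - 2*Z)
(20 + (R + 4*N(6)))*(M - 423) = (20 + (-10 + 4*(4 - 2*6)))*(27 - 423) = (20 + (-10 + 4*(4 - 12)))*(-396) = (20 + (-10 + 4*(-8)))*(-396) = (20 + (-10 - 32))*(-396) = (20 - 42)*(-396) = -22*(-396) = 8712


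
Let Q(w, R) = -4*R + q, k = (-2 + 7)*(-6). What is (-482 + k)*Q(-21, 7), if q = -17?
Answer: 23040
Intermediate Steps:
k = -30 (k = 5*(-6) = -30)
Q(w, R) = -17 - 4*R (Q(w, R) = -4*R - 17 = -17 - 4*R)
(-482 + k)*Q(-21, 7) = (-482 - 30)*(-17 - 4*7) = -512*(-17 - 28) = -512*(-45) = 23040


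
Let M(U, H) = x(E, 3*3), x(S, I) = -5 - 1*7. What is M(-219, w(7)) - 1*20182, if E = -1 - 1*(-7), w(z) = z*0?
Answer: -20194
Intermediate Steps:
w(z) = 0
E = 6 (E = -1 + 7 = 6)
x(S, I) = -12 (x(S, I) = -5 - 7 = -12)
M(U, H) = -12
M(-219, w(7)) - 1*20182 = -12 - 1*20182 = -12 - 20182 = -20194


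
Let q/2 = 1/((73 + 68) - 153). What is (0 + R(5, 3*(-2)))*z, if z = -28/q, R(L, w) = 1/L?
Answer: 168/5 ≈ 33.600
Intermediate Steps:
R(L, w) = 1/L
q = -1/6 (q = 2/((73 + 68) - 153) = 2/(141 - 153) = 2/(-12) = 2*(-1/12) = -1/6 ≈ -0.16667)
z = 168 (z = -28/(-1/6) = -28*(-6) = 168)
(0 + R(5, 3*(-2)))*z = (0 + 1/5)*168 = (1/5)*168 = 168/5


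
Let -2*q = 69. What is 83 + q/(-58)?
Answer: 9697/116 ≈ 83.595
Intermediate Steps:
q = -69/2 (q = -½*69 = -69/2 ≈ -34.500)
83 + q/(-58) = 83 - 69/2/(-58) = 83 - 1/58*(-69/2) = 83 + 69/116 = 9697/116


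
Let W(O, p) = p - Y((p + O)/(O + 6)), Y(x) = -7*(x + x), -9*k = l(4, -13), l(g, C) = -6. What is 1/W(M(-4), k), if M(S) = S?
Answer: -3/68 ≈ -0.044118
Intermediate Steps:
k = 2/3 (k = -1/9*(-6) = 2/3 ≈ 0.66667)
Y(x) = -14*x
W(O, p) = p + 14*(O + p)/(6 + O) (W(O, p) = p - (-14)*(p + O)/(O + 6) = p - (-14)*(O + p)/(6 + O) = p + 14*(O + p)/(6 + O))
1/W(M(-4), k) = 1/((14*(-4) + 20*(2/3) - 4*2/3)/(6 - 4)) = 1/((-56 + 40/3 - 8/3)/2) = 1/((1/2)*(-136/3)) = 1/(-68/3) = -3/68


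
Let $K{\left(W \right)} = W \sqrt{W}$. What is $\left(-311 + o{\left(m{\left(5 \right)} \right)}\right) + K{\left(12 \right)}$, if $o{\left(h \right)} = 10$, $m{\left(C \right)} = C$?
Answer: $-301 + 24 \sqrt{3} \approx -259.43$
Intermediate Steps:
$K{\left(W \right)} = W^{\frac{3}{2}}$
$\left(-311 + o{\left(m{\left(5 \right)} \right)}\right) + K{\left(12 \right)} = \left(-311 + 10\right) + 12^{\frac{3}{2}} = -301 + 24 \sqrt{3}$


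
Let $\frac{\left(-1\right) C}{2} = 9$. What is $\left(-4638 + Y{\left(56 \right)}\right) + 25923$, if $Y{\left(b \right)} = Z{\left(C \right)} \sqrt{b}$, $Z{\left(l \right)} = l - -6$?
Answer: $21285 - 24 \sqrt{14} \approx 21195.0$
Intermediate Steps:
$C = -18$ ($C = \left(-2\right) 9 = -18$)
$Z{\left(l \right)} = 6 + l$ ($Z{\left(l \right)} = l + 6 = 6 + l$)
$Y{\left(b \right)} = - 12 \sqrt{b}$ ($Y{\left(b \right)} = \left(6 - 18\right) \sqrt{b} = - 12 \sqrt{b}$)
$\left(-4638 + Y{\left(56 \right)}\right) + 25923 = \left(-4638 - 12 \sqrt{56}\right) + 25923 = \left(-4638 - 12 \cdot 2 \sqrt{14}\right) + 25923 = \left(-4638 - 24 \sqrt{14}\right) + 25923 = 21285 - 24 \sqrt{14}$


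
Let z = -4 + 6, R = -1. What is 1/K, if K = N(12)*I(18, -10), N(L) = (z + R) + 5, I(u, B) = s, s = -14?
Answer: -1/84 ≈ -0.011905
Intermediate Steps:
z = 2
I(u, B) = -14
N(L) = 6 (N(L) = (2 - 1) + 5 = 1 + 5 = 6)
K = -84 (K = 6*(-14) = -84)
1/K = 1/(-84) = -1/84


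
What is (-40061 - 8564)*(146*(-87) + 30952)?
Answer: -887406250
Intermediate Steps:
(-40061 - 8564)*(146*(-87) + 30952) = -48625*(-12702 + 30952) = -48625*18250 = -887406250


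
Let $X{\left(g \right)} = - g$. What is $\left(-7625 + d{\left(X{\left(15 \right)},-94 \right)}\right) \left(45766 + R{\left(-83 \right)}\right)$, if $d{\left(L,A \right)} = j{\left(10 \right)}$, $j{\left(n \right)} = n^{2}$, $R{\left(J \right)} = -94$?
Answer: $-343681800$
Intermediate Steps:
$d{\left(L,A \right)} = 100$ ($d{\left(L,A \right)} = 10^{2} = 100$)
$\left(-7625 + d{\left(X{\left(15 \right)},-94 \right)}\right) \left(45766 + R{\left(-83 \right)}\right) = \left(-7625 + 100\right) \left(45766 - 94\right) = \left(-7525\right) 45672 = -343681800$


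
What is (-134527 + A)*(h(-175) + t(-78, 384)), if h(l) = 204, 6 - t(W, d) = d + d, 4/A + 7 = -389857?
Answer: 3658194594657/48733 ≈ 7.5066e+7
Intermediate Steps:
A = -1/97466 (A = 4/(-7 - 389857) = 4/(-389864) = 4*(-1/389864) = -1/97466 ≈ -1.0260e-5)
t(W, d) = 6 - 2*d (t(W, d) = 6 - (d + d) = 6 - 2*d)
(-134527 + A)*(h(-175) + t(-78, 384)) = (-134527 - 1/97466)*(204 + (6 - 2*384)) = -13111808583*(204 + (6 - 768))/97466 = -13111808583*(204 - 762)/97466 = -13111808583/97466*(-558) = 3658194594657/48733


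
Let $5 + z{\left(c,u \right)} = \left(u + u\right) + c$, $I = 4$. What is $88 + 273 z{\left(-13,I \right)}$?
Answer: $-2642$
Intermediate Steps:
$z{\left(c,u \right)} = -5 + c + 2 u$ ($z{\left(c,u \right)} = -5 + \left(\left(u + u\right) + c\right) = -5 + \left(2 u + c\right) = -5 + \left(c + 2 u\right) = -5 + c + 2 u$)
$88 + 273 z{\left(-13,I \right)} = 88 + 273 \left(-5 - 13 + 2 \cdot 4\right) = 88 + 273 \left(-5 - 13 + 8\right) = 88 + 273 \left(-10\right) = 88 - 2730 = -2642$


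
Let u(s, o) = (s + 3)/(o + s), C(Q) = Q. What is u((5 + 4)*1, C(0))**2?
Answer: 16/9 ≈ 1.7778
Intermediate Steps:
u(s, o) = (3 + s)/(o + s)
u((5 + 4)*1, C(0))**2 = ((3 + (5 + 4)*1)/(0 + (5 + 4)*1))**2 = ((3 + 9*1)/(0 + 9*1))**2 = ((3 + 9)/(0 + 9))**2 = (12/9)**2 = ((1/9)*12)**2 = (4/3)**2 = 16/9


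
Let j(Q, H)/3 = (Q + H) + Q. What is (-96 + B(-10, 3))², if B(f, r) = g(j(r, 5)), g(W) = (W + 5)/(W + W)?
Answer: 9916201/1089 ≈ 9105.8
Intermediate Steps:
j(Q, H) = 3*H + 6*Q (j(Q, H) = 3*((Q + H) + Q) = 3*((H + Q) + Q) = 3*(H + 2*Q) = 3*H + 6*Q)
g(W) = (5 + W)/(2*W) (g(W) = (5 + W)/((2*W)) = (5 + W)*(1/(2*W)) = (5 + W)/(2*W))
B(f, r) = (20 + 6*r)/(2*(15 + 6*r)) (B(f, r) = (5 + (3*5 + 6*r))/(2*(3*5 + 6*r)) = (5 + (15 + 6*r))/(2*(15 + 6*r)) = (20 + 6*r)/(2*(15 + 6*r)))
(-96 + B(-10, 3))² = (-96 + (10 + 3*3)/(3*(5 + 2*3)))² = (-96 + (10 + 9)/(3*(5 + 6)))² = (-96 + (⅓)*19/11)² = (-96 + (⅓)*(1/11)*19)² = (-96 + 19/33)² = (-3149/33)² = 9916201/1089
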